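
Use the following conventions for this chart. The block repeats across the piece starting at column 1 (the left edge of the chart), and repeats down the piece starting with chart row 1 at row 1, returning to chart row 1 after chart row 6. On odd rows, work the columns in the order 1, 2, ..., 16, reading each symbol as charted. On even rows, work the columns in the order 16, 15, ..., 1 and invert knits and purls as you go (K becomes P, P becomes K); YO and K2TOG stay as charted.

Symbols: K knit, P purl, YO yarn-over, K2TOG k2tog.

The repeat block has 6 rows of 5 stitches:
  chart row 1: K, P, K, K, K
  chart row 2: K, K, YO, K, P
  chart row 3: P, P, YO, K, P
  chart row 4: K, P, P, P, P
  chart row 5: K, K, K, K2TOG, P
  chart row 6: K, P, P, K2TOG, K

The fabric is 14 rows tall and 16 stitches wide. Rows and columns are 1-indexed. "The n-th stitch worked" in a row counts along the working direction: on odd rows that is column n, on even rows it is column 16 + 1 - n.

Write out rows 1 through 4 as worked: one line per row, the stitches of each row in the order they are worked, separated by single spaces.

Result:
K P K K K K P K K K K P K K K K
P K P YO P P K P YO P P K P YO P P
P P YO K P P P YO K P P P YO K P P
P K K K K P K K K K P K K K K P

Derivation:
Row 1: chart row 1, RS - tile across columns 1-16 and work as-is.
Row 2: chart row 2, WS - tiled (columns 1-16): K K YO K P K K YO K P K K YO K P K; work from column 16 back to 1 with K<->P swapped.
Row 3: chart row 3, RS - tile across columns 1-16 and work as-is.
Row 4: chart row 4, WS - tiled (columns 1-16): K P P P P K P P P P K P P P P K; work from column 16 back to 1 with K<->P swapped.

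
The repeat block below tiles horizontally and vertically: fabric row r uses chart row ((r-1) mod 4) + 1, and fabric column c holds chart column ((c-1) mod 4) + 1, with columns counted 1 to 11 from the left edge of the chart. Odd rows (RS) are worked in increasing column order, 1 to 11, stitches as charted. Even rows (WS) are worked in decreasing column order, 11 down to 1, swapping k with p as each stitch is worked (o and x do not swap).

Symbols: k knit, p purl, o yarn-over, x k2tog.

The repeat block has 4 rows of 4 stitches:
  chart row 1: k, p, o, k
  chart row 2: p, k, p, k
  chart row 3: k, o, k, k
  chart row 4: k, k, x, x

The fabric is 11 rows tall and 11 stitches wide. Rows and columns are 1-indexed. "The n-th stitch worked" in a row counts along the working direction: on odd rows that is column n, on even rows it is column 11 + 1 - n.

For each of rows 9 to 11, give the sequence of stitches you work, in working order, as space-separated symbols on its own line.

Row 9: chart row 1, RS - tile across columns 1-11 and work as-is.
Row 10: chart row 2, WS - tiled (columns 1-11): p k p k p k p k p k p; work from column 11 back to 1 with k<->p swapped.
Row 11: chart row 3, RS - tile across columns 1-11 and work as-is.

== ROWS AS WORKED ==
k p o k k p o k k p o
k p k p k p k p k p k
k o k k k o k k k o k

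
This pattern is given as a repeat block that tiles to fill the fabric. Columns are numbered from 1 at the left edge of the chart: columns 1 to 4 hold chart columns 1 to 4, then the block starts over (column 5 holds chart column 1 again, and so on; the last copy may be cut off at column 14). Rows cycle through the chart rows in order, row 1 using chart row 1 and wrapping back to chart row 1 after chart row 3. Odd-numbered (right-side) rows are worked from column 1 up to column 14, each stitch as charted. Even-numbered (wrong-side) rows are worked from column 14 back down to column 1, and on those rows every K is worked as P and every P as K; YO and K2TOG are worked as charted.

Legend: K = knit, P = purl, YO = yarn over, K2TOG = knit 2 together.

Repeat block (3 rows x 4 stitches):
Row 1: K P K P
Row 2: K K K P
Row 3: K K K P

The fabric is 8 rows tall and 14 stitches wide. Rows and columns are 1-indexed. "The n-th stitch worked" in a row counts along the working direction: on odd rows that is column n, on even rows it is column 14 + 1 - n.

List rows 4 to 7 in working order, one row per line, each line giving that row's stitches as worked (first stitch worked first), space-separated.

Result:
K P K P K P K P K P K P K P
K K K P K K K P K K K P K K
P P K P P P K P P P K P P P
K P K P K P K P K P K P K P

Derivation:
Row 4: chart row 1, WS - tiled (columns 1-14): K P K P K P K P K P K P K P; work from column 14 back to 1 with K<->P swapped.
Row 5: chart row 2, RS - tile across columns 1-14 and work as-is.
Row 6: chart row 3, WS - tiled (columns 1-14): K K K P K K K P K K K P K K; work from column 14 back to 1 with K<->P swapped.
Row 7: chart row 1, RS - tile across columns 1-14 and work as-is.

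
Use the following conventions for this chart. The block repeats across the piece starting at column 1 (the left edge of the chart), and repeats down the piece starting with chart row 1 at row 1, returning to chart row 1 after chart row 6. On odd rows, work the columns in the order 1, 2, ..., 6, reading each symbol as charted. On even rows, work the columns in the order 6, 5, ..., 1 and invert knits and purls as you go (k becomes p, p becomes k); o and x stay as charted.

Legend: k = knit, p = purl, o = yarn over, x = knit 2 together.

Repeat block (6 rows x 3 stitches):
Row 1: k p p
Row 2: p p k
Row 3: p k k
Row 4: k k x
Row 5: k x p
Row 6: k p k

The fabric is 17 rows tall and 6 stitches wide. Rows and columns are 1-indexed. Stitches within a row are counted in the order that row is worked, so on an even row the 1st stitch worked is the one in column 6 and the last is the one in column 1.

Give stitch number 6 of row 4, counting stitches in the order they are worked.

Row 4 uses chart row ((4-1) mod 6)+1 = 4. Row 4 is even, so WS.
Chart row 4 tiled across columns 1-6: k k x k k x
WS: work from column 6 back to column 1 (reverse the tiled row), swapping k<->p (o and x unchanged).
Row 4 as worked: x p p x p p
Stitch 6 in working order -> p

Result:
p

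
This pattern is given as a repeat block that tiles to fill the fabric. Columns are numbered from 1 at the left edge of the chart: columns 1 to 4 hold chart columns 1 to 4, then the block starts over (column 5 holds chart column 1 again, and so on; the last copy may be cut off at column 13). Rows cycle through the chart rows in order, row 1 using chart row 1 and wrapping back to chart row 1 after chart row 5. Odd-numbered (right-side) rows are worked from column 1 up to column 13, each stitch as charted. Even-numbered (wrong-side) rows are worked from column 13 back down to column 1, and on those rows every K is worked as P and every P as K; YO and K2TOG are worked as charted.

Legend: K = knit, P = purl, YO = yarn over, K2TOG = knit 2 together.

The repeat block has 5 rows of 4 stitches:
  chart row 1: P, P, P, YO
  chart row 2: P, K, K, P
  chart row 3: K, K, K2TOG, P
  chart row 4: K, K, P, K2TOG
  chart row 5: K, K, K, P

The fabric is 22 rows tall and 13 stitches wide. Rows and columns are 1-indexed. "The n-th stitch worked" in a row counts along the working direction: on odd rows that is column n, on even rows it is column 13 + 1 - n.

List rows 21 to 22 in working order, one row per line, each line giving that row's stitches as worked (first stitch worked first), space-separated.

== ROWS AS WORKED ==
P P P YO P P P YO P P P YO P
K K P P K K P P K K P P K

Derivation:
Row 21: chart row 1, RS - tile across columns 1-13 and work as-is.
Row 22: chart row 2, WS - tiled (columns 1-13): P K K P P K K P P K K P P; work from column 13 back to 1 with K<->P swapped.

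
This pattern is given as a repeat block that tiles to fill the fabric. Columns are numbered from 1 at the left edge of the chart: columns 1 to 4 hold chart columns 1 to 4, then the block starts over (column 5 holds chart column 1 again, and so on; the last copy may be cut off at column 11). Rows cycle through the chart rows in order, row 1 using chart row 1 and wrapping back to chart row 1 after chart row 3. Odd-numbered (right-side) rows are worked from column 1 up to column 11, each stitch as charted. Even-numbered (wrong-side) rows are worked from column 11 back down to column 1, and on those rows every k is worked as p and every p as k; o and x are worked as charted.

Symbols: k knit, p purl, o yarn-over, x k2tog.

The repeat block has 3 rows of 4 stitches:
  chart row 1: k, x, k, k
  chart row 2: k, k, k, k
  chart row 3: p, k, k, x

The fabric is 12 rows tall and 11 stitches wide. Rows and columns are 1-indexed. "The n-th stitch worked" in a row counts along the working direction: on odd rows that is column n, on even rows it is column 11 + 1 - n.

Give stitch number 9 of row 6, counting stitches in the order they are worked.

== STITCH ==
p

Derivation:
Row 6: (6-1) mod 3 = 2, so use chart row 3. Even row -> WS.
Chart row 3 tiled across columns 1-11: p k k x p k k x p k k
Wrong side: read the tiled row from column 11 down to 1 and exchange k with p (leave o, x).
Row 6 as worked: p p k x p p k x p p k
The 9th stitch worked is p.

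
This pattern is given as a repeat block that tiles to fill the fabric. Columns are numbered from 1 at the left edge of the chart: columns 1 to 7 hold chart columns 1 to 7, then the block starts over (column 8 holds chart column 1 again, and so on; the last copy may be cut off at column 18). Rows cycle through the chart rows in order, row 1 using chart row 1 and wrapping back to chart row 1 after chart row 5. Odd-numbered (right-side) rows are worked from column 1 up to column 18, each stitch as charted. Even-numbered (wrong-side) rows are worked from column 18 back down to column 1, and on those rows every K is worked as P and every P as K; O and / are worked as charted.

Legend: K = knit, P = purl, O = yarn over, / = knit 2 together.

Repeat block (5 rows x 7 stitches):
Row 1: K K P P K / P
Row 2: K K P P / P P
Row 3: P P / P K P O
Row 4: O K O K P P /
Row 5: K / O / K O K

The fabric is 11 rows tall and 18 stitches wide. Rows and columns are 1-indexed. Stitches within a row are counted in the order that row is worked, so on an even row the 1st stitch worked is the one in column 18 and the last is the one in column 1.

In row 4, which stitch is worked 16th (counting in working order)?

Stitch:
O

Derivation:
Row 4 uses chart row ((4-1) mod 5)+1 = 4. Row 4 is even, so WS.
Chart row 4 tiled across columns 1-18: O K O K P P / O K O K P P / O K O K
WS: work from column 18 back to column 1 (reverse the tiled row), swapping K<->P (O and / unchanged).
Row 4 as worked: P O P O / K K P O P O / K K P O P O
Stitch 16 in working order -> O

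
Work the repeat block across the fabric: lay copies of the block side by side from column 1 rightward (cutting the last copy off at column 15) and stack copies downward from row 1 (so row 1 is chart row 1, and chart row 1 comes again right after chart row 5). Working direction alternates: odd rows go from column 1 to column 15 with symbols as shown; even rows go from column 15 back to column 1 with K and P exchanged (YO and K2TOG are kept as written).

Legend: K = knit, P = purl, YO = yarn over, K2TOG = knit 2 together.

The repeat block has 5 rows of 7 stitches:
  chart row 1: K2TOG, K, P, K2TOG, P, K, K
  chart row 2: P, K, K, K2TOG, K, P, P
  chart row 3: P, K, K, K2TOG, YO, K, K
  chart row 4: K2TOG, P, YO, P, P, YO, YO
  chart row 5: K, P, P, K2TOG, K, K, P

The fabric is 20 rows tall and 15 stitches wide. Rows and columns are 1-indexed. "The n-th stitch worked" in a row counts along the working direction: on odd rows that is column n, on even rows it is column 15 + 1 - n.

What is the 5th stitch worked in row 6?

Row 6: (6-1) mod 5 = 0, so use chart row 1. Even row -> WS.
Chart row 1 tiled across columns 1-15: K2TOG K P K2TOG P K K K2TOG K P K2TOG P K K K2TOG
WS row: flip the tiled sequence (start at column 15) and apply K<->P; YO and K2TOG stay.
Row 6 as worked: K2TOG P P K K2TOG K P K2TOG P P K K2TOG K P K2TOG
The 5th stitch worked is K2TOG.

== STITCH ==
K2TOG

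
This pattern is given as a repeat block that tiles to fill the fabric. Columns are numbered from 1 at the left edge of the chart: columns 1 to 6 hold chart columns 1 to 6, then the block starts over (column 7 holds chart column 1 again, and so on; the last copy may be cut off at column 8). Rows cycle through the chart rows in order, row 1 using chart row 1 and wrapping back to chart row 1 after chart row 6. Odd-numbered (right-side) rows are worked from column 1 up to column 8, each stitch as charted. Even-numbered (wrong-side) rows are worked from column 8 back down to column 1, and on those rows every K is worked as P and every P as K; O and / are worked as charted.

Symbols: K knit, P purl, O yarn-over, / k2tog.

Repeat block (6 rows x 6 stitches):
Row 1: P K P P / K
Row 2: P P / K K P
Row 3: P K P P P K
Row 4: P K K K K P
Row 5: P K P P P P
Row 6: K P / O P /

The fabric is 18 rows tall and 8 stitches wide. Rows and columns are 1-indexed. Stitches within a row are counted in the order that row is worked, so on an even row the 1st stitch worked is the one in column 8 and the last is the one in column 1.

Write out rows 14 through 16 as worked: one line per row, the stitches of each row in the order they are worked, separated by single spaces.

Row 14: chart row 2, WS - tiled (columns 1-8): P P / K K P P P; work from column 8 back to 1 with K<->P swapped.
Row 15: chart row 3, RS - tile across columns 1-8 and work as-is.
Row 16: chart row 4, WS - tiled (columns 1-8): P K K K K P P K; work from column 8 back to 1 with K<->P swapped.

Rows as worked:
K K K P P / K K
P K P P P K P K
P K K P P P P K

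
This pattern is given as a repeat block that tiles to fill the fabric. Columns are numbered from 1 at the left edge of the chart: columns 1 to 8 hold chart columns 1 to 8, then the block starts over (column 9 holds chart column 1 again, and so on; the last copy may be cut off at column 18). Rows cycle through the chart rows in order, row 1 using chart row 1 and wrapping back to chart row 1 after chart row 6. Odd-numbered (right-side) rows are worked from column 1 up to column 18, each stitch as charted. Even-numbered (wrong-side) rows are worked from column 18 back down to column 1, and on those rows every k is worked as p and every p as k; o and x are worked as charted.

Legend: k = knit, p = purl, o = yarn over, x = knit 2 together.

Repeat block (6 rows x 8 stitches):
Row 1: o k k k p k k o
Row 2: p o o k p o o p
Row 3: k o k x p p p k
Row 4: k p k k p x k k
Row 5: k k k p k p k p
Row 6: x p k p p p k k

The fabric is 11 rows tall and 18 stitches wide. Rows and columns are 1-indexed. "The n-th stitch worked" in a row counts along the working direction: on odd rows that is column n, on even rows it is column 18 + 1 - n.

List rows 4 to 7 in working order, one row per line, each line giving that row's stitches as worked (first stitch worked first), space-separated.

== ROWS AS WORKED ==
k p p p x k p p k p p p x k p p k p
k k k p k p k p k k k p k p k p k k
k x p p k k k p k x p p k k k p k x
o k k k p k k o o k k k p k k o o k

Derivation:
Row 4: chart row 4, WS - tiled (columns 1-18): k p k k p x k k k p k k p x k k k p; work from column 18 back to 1 with k<->p swapped.
Row 5: chart row 5, RS - tile across columns 1-18 and work as-is.
Row 6: chart row 6, WS - tiled (columns 1-18): x p k p p p k k x p k p p p k k x p; work from column 18 back to 1 with k<->p swapped.
Row 7: chart row 1, RS - tile across columns 1-18 and work as-is.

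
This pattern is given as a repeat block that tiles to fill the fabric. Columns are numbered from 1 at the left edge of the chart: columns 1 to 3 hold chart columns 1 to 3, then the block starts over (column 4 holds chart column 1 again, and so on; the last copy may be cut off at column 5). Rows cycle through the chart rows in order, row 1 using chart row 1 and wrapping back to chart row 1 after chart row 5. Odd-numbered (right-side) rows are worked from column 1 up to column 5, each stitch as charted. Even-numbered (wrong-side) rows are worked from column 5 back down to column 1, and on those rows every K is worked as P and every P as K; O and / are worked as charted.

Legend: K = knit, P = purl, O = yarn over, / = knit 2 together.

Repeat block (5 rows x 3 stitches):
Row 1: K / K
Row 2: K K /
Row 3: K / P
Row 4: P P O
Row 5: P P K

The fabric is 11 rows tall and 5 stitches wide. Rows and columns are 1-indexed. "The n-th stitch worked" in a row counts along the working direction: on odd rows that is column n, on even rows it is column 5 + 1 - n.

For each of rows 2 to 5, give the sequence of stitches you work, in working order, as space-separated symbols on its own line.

Row 2: chart row 2, WS - tiled (columns 1-5): K K / K K; work from column 5 back to 1 with K<->P swapped.
Row 3: chart row 3, RS - tile across columns 1-5 and work as-is.
Row 4: chart row 4, WS - tiled (columns 1-5): P P O P P; work from column 5 back to 1 with K<->P swapped.
Row 5: chart row 5, RS - tile across columns 1-5 and work as-is.

Result:
P P / P P
K / P K /
K K O K K
P P K P P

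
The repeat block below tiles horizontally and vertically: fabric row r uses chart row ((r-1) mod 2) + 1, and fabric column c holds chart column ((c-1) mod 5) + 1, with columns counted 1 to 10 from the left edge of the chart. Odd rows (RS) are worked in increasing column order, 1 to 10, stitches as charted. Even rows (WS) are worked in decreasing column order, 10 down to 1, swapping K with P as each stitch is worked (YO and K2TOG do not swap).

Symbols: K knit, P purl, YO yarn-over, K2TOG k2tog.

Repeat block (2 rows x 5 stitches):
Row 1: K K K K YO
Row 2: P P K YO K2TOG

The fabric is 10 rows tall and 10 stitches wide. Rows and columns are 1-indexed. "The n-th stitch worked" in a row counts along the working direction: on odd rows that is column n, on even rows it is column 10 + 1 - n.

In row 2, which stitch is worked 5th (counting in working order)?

Row 2 uses chart row ((2-1) mod 2)+1 = 2. Row 2 is even, so WS.
Chart row 2 tiled across columns 1-10: P P K YO K2TOG P P K YO K2TOG
Wrong side: read the tiled row from column 10 down to 1 and exchange K with P (leave YO, K2TOG).
Row 2 as worked: K2TOG YO P K K K2TOG YO P K K
Stitch 5 in working order -> K

Result:
K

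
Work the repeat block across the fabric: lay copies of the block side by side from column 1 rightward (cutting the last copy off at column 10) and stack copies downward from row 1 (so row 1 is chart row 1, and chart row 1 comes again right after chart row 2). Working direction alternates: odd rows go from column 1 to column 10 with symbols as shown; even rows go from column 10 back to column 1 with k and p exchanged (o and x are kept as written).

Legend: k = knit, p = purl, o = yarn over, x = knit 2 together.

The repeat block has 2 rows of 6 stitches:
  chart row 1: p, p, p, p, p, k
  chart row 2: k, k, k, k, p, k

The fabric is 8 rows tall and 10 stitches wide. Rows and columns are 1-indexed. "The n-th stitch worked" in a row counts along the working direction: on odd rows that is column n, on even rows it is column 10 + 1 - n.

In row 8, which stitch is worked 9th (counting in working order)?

Stitch:
p

Derivation:
For row 8: chart row = ((8-1) mod 2) + 1 = 2; this is a WS (even) row.
Chart row 2 tiled across columns 1-10: k k k k p k k k k k
Wrong side: read the tiled row from column 10 down to 1 and exchange k with p (leave o, x).
Row 8 as worked: p p p p p k p p p p
Counting 9 along the worked row gives p.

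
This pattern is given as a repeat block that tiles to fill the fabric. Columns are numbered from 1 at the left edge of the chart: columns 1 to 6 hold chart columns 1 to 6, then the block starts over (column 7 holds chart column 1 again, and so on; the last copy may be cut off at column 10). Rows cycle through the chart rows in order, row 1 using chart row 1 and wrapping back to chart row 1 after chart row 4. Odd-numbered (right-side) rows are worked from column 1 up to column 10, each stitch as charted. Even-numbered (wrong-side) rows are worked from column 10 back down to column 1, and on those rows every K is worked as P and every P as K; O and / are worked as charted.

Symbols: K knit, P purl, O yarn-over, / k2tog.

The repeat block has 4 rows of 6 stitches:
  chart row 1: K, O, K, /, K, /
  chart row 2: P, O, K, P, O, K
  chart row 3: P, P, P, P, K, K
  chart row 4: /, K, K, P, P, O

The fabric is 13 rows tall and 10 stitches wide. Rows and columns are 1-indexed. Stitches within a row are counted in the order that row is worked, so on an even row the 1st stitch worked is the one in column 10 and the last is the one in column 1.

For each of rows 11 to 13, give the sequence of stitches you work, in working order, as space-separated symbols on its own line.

== ROWS AS WORKED ==
P P P P K K P P P P
K P P / O K K P P /
K O K / K / K O K /

Derivation:
Row 11: chart row 3, RS - tile across columns 1-10 and work as-is.
Row 12: chart row 4, WS - tiled (columns 1-10): / K K P P O / K K P; work from column 10 back to 1 with K<->P swapped.
Row 13: chart row 1, RS - tile across columns 1-10 and work as-is.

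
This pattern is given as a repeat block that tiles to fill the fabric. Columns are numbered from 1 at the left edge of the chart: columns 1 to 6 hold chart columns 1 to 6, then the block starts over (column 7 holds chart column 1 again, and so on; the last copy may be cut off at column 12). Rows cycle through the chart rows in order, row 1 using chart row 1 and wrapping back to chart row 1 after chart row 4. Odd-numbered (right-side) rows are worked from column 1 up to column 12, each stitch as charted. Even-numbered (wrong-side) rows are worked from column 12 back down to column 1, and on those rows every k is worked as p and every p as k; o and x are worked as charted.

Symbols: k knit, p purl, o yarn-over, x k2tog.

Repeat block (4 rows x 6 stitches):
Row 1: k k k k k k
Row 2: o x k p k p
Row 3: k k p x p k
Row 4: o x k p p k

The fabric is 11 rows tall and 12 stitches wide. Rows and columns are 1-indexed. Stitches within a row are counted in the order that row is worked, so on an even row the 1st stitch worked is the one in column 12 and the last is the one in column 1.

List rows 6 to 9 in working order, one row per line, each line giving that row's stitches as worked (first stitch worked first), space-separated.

Result:
k p k p x o k p k p x o
k k p x p k k k p x p k
p k k p x o p k k p x o
k k k k k k k k k k k k

Derivation:
Row 6: chart row 2, WS - tiled (columns 1-12): o x k p k p o x k p k p; work from column 12 back to 1 with k<->p swapped.
Row 7: chart row 3, RS - tile across columns 1-12 and work as-is.
Row 8: chart row 4, WS - tiled (columns 1-12): o x k p p k o x k p p k; work from column 12 back to 1 with k<->p swapped.
Row 9: chart row 1, RS - tile across columns 1-12 and work as-is.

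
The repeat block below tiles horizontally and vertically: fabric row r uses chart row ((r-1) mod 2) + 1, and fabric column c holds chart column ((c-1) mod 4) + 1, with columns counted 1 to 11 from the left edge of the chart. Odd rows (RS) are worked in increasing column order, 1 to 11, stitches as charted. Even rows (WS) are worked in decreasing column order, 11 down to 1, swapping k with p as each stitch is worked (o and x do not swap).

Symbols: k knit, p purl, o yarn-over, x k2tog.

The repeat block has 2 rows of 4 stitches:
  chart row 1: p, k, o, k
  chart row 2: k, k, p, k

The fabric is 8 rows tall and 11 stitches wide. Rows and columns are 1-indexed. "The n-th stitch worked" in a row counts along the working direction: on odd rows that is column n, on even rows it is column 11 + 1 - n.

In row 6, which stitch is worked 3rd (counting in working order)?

Result:
p

Derivation:
Row 6: (6-1) mod 2 = 1, so use chart row 2. Even row -> WS.
Chart row 2 tiled across columns 1-11: k k p k k k p k k k p
Wrong side: read the tiled row from column 11 down to 1 and exchange k with p (leave o, x).
Row 6 as worked: k p p p k p p p k p p
Stitch 3 in working order -> p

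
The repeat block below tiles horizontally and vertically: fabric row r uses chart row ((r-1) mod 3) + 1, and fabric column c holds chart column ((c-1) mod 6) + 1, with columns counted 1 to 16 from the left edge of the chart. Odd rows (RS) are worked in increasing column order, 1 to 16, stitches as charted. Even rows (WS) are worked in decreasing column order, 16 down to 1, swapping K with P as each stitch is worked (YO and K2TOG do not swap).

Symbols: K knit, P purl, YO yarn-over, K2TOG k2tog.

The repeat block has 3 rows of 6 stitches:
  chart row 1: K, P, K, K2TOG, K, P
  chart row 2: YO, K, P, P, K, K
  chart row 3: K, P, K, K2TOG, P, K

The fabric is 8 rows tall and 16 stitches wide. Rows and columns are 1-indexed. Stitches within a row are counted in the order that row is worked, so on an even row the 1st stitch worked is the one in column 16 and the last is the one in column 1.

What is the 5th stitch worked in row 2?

Result:
P

Derivation:
Row 2: (2-1) mod 3 = 1, so use chart row 2. Even row -> WS.
Chart row 2 tiled across columns 1-16: YO K P P K K YO K P P K K YO K P P
WS: work from column 16 back to column 1 (reverse the tiled row), swapping K<->P (YO and K2TOG unchanged).
Row 2 as worked: K K P YO P P K K P YO P P K K P YO
The 5th stitch worked is P.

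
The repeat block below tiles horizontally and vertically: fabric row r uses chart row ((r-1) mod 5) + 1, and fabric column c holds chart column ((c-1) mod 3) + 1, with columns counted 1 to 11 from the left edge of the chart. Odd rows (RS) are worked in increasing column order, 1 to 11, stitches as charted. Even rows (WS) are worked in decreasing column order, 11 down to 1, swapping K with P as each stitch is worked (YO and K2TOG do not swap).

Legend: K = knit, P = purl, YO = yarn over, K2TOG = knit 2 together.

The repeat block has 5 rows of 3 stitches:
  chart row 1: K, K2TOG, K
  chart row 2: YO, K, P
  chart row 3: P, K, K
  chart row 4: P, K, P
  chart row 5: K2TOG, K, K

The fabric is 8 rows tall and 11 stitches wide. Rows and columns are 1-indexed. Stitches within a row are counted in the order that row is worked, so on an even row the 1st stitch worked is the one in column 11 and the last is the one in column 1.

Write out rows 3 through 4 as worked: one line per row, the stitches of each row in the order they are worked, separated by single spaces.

Result:
P K K P K K P K K P K
P K K P K K P K K P K

Derivation:
Row 3: chart row 3, RS - tile across columns 1-11 and work as-is.
Row 4: chart row 4, WS - tiled (columns 1-11): P K P P K P P K P P K; work from column 11 back to 1 with K<->P swapped.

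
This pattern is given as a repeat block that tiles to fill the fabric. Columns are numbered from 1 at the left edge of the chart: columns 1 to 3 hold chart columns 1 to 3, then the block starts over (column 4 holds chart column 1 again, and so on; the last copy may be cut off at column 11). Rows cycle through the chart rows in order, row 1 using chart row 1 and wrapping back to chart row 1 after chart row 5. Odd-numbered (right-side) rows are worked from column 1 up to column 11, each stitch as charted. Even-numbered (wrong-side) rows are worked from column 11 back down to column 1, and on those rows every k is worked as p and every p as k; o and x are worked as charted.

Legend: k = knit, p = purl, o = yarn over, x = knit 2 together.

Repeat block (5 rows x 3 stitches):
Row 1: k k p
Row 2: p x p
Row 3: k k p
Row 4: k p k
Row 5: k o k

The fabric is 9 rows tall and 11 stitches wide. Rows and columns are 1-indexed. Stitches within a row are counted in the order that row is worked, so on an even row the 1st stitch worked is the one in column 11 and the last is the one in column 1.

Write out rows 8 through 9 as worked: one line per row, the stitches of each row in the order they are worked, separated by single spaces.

Row 8: chart row 3, WS - tiled (columns 1-11): k k p k k p k k p k k; work from column 11 back to 1 with k<->p swapped.
Row 9: chart row 4, RS - tile across columns 1-11 and work as-is.

Rows as worked:
p p k p p k p p k p p
k p k k p k k p k k p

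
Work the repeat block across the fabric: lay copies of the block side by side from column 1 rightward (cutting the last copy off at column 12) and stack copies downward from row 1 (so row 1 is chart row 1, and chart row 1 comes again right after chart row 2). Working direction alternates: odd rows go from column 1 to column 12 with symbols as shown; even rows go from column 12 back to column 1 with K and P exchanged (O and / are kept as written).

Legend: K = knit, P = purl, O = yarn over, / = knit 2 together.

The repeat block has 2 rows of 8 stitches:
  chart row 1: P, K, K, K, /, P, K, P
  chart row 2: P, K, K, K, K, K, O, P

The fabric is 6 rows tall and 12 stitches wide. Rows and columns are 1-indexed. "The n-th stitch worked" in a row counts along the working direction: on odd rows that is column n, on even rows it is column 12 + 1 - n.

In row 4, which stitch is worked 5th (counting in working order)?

For row 4: chart row = ((4-1) mod 2) + 1 = 2; this is a WS (even) row.
Chart row 2 tiled across columns 1-12: P K K K K K O P P K K K
WS row: flip the tiled sequence (start at column 12) and apply K<->P; O and / stay.
Row 4 as worked: P P P K K O P P P P P K
Counting 5 along the worked row gives K.

== STITCH ==
K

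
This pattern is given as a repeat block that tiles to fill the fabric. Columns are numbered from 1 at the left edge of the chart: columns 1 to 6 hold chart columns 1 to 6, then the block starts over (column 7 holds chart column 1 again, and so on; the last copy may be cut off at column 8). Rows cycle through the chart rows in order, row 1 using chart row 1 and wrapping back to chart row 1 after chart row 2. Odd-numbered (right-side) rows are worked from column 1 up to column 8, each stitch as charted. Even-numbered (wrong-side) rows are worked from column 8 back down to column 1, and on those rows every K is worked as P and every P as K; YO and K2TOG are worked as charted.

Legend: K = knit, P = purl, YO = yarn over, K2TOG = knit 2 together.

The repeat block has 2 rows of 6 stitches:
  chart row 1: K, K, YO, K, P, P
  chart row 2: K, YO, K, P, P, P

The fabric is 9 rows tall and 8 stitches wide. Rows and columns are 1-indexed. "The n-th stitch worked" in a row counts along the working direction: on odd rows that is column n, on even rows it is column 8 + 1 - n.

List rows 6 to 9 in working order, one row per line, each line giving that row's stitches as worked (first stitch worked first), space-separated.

Result:
YO P K K K P YO P
K K YO K P P K K
YO P K K K P YO P
K K YO K P P K K

Derivation:
Row 6: chart row 2, WS - tiled (columns 1-8): K YO K P P P K YO; work from column 8 back to 1 with K<->P swapped.
Row 7: chart row 1, RS - tile across columns 1-8 and work as-is.
Row 8: chart row 2, WS - tiled (columns 1-8): K YO K P P P K YO; work from column 8 back to 1 with K<->P swapped.
Row 9: chart row 1, RS - tile across columns 1-8 and work as-is.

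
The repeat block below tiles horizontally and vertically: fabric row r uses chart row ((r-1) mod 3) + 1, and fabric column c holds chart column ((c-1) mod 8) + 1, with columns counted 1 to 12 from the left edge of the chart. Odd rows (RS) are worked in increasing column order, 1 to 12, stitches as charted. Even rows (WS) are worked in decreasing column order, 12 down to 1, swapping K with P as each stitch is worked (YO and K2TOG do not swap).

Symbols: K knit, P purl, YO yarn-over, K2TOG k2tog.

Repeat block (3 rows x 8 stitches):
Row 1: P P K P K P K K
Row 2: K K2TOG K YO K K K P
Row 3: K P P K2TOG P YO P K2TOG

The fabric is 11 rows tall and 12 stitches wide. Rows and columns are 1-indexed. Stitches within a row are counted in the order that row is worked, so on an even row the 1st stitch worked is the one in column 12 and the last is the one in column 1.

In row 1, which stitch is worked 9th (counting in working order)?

Result:
P

Derivation:
Row 1: (1-1) mod 3 = 0, so use chart row 1. Odd row -> RS.
Chart row 1 tiled across columns 1-12: P P K P K P K K P P K P
Right side: take the tiled row as-is (worked left to right from column 1).
The 9th stitch worked is P.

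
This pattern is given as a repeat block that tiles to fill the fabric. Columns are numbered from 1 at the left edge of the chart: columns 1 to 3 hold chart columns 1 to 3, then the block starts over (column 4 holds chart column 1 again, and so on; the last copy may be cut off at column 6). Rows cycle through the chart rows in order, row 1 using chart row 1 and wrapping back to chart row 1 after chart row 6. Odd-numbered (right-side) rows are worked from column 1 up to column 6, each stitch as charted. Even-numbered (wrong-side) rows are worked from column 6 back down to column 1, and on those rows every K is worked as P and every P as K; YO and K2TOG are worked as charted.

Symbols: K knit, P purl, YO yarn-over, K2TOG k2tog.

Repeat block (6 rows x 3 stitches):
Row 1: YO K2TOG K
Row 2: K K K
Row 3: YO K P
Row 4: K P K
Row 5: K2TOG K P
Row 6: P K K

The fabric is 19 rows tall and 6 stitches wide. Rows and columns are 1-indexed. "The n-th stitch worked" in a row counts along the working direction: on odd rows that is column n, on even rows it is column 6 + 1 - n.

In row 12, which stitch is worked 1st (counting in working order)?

Row 12 uses chart row ((12-1) mod 6)+1 = 6. Row 12 is even, so WS.
Chart row 6 tiled across columns 1-6: P K K P K K
Wrong side: read the tiled row from column 6 down to 1 and exchange K with P (leave YO, K2TOG).
Row 12 as worked: P P K P P K
Counting 1 along the worked row gives P.

Stitch:
P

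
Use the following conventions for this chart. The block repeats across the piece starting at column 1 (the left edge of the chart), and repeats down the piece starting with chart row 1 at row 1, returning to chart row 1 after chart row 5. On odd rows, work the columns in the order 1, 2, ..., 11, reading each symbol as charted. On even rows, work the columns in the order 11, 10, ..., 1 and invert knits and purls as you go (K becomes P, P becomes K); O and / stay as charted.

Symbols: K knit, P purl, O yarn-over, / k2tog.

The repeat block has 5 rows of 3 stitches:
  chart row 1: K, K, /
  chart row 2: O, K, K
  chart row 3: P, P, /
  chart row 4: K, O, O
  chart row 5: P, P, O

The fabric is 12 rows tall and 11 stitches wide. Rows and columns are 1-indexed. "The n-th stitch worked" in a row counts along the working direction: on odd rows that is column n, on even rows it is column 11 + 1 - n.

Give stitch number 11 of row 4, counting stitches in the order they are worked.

Row 4 uses chart row ((4-1) mod 5)+1 = 4. Row 4 is even, so WS.
Chart row 4 tiled across columns 1-11: K O O K O O K O O K O
Wrong side: read the tiled row from column 11 down to 1 and exchange K with P (leave O, /).
Row 4 as worked: O P O O P O O P O O P
Stitch 11 in working order -> P

Stitch:
P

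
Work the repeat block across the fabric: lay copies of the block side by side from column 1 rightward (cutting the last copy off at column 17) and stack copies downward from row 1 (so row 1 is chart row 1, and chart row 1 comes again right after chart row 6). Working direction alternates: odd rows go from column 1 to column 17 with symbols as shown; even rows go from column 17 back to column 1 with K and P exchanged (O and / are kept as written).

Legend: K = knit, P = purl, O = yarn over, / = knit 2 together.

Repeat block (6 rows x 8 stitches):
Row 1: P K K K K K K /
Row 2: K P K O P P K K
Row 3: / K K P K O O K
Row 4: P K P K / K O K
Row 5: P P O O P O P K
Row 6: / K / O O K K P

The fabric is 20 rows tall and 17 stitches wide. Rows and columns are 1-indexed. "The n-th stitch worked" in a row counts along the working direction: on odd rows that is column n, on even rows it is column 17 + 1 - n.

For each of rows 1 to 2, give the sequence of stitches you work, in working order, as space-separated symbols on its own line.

Row 1: chart row 1, RS - tile across columns 1-17 and work as-is.
Row 2: chart row 2, WS - tiled (columns 1-17): K P K O P P K K K P K O P P K K K; work from column 17 back to 1 with K<->P swapped.

Rows as worked:
P K K K K K K / P K K K K K K / P
P P P K K O P K P P P K K O P K P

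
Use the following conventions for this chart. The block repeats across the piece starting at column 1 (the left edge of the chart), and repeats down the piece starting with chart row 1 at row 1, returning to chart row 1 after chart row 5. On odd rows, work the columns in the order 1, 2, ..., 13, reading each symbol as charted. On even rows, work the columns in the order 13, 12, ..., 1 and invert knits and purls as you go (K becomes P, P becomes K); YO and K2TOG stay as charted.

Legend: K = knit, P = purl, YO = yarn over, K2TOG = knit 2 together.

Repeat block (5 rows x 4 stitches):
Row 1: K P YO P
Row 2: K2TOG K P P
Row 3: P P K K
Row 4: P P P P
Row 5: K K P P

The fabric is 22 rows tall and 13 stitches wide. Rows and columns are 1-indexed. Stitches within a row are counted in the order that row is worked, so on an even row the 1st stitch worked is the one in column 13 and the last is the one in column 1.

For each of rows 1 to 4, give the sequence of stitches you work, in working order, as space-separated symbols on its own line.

== ROWS AS WORKED ==
K P YO P K P YO P K P YO P K
K2TOG K K P K2TOG K K P K2TOG K K P K2TOG
P P K K P P K K P P K K P
K K K K K K K K K K K K K

Derivation:
Row 1: chart row 1, RS - tile across columns 1-13 and work as-is.
Row 2: chart row 2, WS - tiled (columns 1-13): K2TOG K P P K2TOG K P P K2TOG K P P K2TOG; work from column 13 back to 1 with K<->P swapped.
Row 3: chart row 3, RS - tile across columns 1-13 and work as-is.
Row 4: chart row 4, WS - tiled (columns 1-13): P P P P P P P P P P P P P; work from column 13 back to 1 with K<->P swapped.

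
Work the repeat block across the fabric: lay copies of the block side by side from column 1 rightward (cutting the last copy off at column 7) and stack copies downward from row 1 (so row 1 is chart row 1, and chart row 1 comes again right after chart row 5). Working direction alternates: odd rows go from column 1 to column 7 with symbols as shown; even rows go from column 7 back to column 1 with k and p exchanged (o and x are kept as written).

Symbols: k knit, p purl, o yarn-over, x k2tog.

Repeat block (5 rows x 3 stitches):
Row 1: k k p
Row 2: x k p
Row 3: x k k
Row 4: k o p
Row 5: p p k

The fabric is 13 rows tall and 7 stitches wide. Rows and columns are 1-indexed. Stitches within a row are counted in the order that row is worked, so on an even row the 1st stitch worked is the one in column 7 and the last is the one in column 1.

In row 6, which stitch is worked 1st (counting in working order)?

Row 6: (6-1) mod 5 = 0, so use chart row 1. Even row -> WS.
Chart row 1 tiled across columns 1-7: k k p k k p k
Wrong side: read the tiled row from column 7 down to 1 and exchange k with p (leave o, x).
Row 6 as worked: p k p p k p p
Counting 1 along the worked row gives p.

== STITCH ==
p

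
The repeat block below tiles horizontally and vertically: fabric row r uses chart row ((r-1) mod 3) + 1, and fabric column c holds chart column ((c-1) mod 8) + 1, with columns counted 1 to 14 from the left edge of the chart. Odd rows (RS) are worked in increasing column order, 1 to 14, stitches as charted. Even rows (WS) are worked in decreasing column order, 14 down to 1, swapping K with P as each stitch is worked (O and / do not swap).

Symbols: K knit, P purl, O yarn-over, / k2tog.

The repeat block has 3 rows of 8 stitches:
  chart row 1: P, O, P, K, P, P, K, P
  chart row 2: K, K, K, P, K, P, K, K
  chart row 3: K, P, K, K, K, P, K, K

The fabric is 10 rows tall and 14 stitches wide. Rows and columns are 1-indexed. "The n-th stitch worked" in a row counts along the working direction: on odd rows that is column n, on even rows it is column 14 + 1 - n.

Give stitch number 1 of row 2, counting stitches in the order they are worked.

== STITCH ==
K

Derivation:
For row 2: chart row = ((2-1) mod 3) + 1 = 2; this is a WS (even) row.
Chart row 2 tiled across columns 1-14: K K K P K P K K K K K P K P
WS row: flip the tiled sequence (start at column 14) and apply K<->P; O and / stay.
Row 2 as worked: K P K P P P P P K P K P P P
The 1st stitch worked is K.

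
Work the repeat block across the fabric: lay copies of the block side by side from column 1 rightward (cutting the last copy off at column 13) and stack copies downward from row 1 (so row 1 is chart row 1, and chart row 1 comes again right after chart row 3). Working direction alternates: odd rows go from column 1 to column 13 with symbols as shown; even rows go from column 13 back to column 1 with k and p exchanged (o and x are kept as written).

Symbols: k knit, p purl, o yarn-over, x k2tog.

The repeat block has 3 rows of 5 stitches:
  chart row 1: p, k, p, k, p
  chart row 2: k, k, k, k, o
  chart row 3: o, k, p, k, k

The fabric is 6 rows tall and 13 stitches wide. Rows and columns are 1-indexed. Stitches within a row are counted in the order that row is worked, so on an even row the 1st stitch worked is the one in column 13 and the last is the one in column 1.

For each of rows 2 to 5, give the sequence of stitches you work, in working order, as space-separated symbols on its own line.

Rows as worked:
p p p o p p p p o p p p p
o k p k k o k p k k o k p
k p k k p k p k k p k p k
k k k k o k k k k o k k k

Derivation:
Row 2: chart row 2, WS - tiled (columns 1-13): k k k k o k k k k o k k k; work from column 13 back to 1 with k<->p swapped.
Row 3: chart row 3, RS - tile across columns 1-13 and work as-is.
Row 4: chart row 1, WS - tiled (columns 1-13): p k p k p p k p k p p k p; work from column 13 back to 1 with k<->p swapped.
Row 5: chart row 2, RS - tile across columns 1-13 and work as-is.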